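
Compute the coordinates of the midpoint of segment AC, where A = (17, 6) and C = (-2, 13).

The midpoint is the point halfway along the segment.
Move half the horizontal distance: 17 + (-2 - 17)/2 = 17 + -19/2 = 15/2
Move half the vertical distance: 6 + (13 - 6)/2 = 6 + 7/2 = 19/2
Midpoint = (15/2, 19/2)

(15/2, 19/2)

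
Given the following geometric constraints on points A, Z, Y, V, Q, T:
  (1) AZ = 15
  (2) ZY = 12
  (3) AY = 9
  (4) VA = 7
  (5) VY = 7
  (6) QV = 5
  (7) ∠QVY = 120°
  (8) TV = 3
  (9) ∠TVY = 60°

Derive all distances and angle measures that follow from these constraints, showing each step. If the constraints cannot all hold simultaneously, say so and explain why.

The constraints are consistent.

Step 1: From YV = 7, VQ = 5, and ∠YVQ = 120°, by the law of cosines:
  YQ² = YV² + VQ² - 2·YV·VQ·cos(120°) = 49 + 25 + 35 = 109
  YQ = √109

Step 2: From YV = 7, VT = 3, and ∠YVT = 60°, by the law of cosines:
  YT² = YV² + VT² - 2·YV·VT·cos(60°) = 49 + 9 - 21 = 37
  YT = √37

Step 3: From AV = 7, AY = 9, VY = 7, by the inverse law of cosines:
  cos(∠VAY) = (AV² + AY² - VY²) / (2·AV·AY)
  ∠VAY = 49.99°

Step 4: From AY = 9, AZ = 15, YZ = 12, by the inverse law of cosines:
  cos(∠YAZ) = (AY² + AZ² - YZ²) / (2·AY·AZ)
  ∠YAZ = 53.13°

Step 5: From ZA = 15, ZY = 12, AY = 9, by the inverse law of cosines:
  cos(∠AZY) = (ZA² + ZY² - AY²) / (2·ZA·ZY)
  ∠AZY = 36.87°

Step 6: From YA = 9, YV = 7, AV = 7, by the inverse law of cosines:
  cos(∠AYV) = (YA² + YV² - AV²) / (2·YA·YV)
  ∠AYV = 49.99°

Step 7: From YA = 9, YZ = 12, AZ = 15, by the inverse law of cosines:
  cos(∠AYZ) = (YA² + YZ² - AZ²) / (2·YA·YZ)
  ∠AYZ = 90°

Step 8: From VA = 7, VY = 7, AY = 9, by the inverse law of cosines:
  cos(∠AVY) = (VA² + VY² - AY²) / (2·VA·VY)
  ∠AVY = 80.01°

Step 9: From YQ = √109, YV = 7, QV = 5, by the inverse law of cosines:
  cos(∠QYV) = (YQ² + YV² - QV²) / (2·YQ·YV)
  ∠QYV = 24.5°

Step 10: From YT = √37, YV = 7, TV = 3, by the inverse law of cosines:
  cos(∠TYV) = (YT² + YV² - TV²) / (2·YT·YV)
  ∠TYV = 25.28°

Step 11: From QV = 5, QY = √109, VY = 7, by the inverse law of cosines:
  cos(∠VQY) = (QV² + QY² - VY²) / (2·QV·QY)
  ∠VQY = 35.5°

Step 12: From TV = 3, TY = √37, VY = 7, by the inverse law of cosines:
  cos(∠VTY) = (TV² + TY² - VY²) / (2·TV·TY)
  ∠VTY = 94.72°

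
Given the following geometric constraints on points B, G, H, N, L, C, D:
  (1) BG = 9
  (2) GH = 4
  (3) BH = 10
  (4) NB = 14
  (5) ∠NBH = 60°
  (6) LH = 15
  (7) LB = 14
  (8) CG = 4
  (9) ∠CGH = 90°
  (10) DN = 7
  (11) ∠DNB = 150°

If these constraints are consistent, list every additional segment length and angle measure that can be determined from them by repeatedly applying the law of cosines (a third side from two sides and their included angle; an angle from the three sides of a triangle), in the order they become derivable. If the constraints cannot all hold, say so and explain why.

The constraints are consistent. Derivable facts, in order:
After 1 step:
- BD ≈ 20.37
- HC = 4·√2
- HN = 2·√39
- ∠BGH = 92.39°
- ∠BHG = 64.06°
- ∠BHL = 64.53°
- ∠BLH = 40.16°
- ∠GBH = 23.56°
- ∠HBL = 75.31°
After 2 steps:
- ∠BDN = 20.1°
- ∠BHN = 76.1°
- ∠BNH = 43.9°
- ∠CHG = 45°
- ∠DBN = 9.9°
- ∠GCH = 45°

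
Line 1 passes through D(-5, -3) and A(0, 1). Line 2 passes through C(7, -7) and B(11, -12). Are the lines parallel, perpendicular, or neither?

Slope of line 1: m1 = (1 - -3)/(0 - -5) = 4/5 = 4/5
Slope of line 2: m2 = (-12 - -7)/(11 - 7) = -5/4 = -5/4
Two lines are perpendicular when the product of their slopes is -1 (negative reciprocals).
m1 * m2 = (4/5) * (-5/4) = -1, confirming perpendicularity.

Perpendicular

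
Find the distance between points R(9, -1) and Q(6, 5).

The horizontal distance is |6 - 9| = 3 and the vertical distance is |5 - -1| = 6.
By the Pythagorean theorem, d = sqrt(3^2 + 6^2) = sqrt(45) = 3*sqrt(5).

3*sqrt(5)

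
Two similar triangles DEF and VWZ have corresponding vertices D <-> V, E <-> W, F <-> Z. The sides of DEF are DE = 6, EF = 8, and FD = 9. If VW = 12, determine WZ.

k = 12/6 = 2. WZ = 2 * 8 = 16.

16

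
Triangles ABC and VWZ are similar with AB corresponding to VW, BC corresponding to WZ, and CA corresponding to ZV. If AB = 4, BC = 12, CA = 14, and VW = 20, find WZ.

k = 20/4 = 5. WZ = 5 * 12 = 60.

60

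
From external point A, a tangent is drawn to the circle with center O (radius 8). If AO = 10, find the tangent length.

tangent = √(d² - r²) = √(10² - 8²) = √(100 - 64) = √36 = 6

6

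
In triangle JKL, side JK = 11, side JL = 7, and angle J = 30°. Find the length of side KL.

By the law of cosines: KL^2 = JK^2 + JL^2 - 2*JK*JL*cos(J)
KL^2 = 11^2 + 7^2 - 2*11*7*cos(30°)
KL^2 = 121 + 49 - 154*(sqrt(3)/2)
KL^2 = 170 - 77*sqrt(3)
KL = sqrt(170 - 77*sqrt(3))

sqrt(170 - 77*sqrt(3))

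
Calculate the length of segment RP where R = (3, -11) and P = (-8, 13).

The horizontal distance is |-8 - 3| = 11 and the vertical distance is |13 - -11| = 24.
By the Pythagorean theorem, d = sqrt(11^2 + 24^2) = sqrt(697).

sqrt(697)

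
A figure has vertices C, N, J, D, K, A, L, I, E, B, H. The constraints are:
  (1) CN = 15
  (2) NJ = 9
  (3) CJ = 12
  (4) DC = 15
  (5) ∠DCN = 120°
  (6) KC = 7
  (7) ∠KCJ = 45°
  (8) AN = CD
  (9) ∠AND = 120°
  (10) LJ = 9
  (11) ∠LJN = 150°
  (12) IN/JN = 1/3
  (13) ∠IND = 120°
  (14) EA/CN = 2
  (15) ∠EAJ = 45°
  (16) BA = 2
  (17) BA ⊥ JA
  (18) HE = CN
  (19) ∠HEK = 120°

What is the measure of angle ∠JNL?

Step 1: By the law of cosines on triangle NJL: NL² = 9² + 9² − 2·9·9·cos(150°) = 302.3, so NL ≈ 17.39.
Step 2: By the inverse law of cosines on triangle JNL: cos(∠JNL) = (9² + 17.39² − 9²) / (2·9·17.39) = 302.3/312.96 = 0.9659, so ∠JNL = 15°.

Therefore, the measure of angle ∠JNL = 15°.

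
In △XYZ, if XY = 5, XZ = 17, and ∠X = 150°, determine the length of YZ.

By the law of cosines: YZ^2 = XY^2 + XZ^2 - 2*XY*XZ*cos(X)
YZ^2 = 5^2 + 17^2 - 2*5*17*cos(150°)
YZ^2 = 25 + 289 - 170*(-sqrt(3)/2)
YZ^2 = 85*sqrt(3) + 314
YZ = sqrt(85*sqrt(3) + 314)

sqrt(85*sqrt(3) + 314)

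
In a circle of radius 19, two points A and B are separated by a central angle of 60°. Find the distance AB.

Chord = 2(19) sin(30°) = 19

19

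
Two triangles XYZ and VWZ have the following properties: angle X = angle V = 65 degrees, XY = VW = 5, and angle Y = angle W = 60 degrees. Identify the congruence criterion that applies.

Consider the given information: angle X = angle V = 65 degrees, XY = VW = 5, and angle Y = angle W = 60 degrees
This is not SSS or SAS: SSS requires all three pairs of sides, but we don't have that. SAS requires two sides and the included angle between them.
The correct criterion is ASA. Two pairs of corresponding angles and the included side are equal (Angle-Side-Angle).

ASA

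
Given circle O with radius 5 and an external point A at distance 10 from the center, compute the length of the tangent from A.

The tangent, radius, and line from the external point to the center form a right triangle.
The right angle is where the tangent meets the radius.
By the Pythagorean theorem: tangent² + 5² = 10²
tangent² = 100 - 25 = 75
tangent = 5*sqrt(3)

5*sqrt(3)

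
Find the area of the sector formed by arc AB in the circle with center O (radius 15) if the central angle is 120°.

The full circle has area πr² = π(15)² = 225*pi.
The sector covers 120° out of 360°, a fraction of 1/3.
Sector area = 225*pi × 1/3 = 75*pi.

75*pi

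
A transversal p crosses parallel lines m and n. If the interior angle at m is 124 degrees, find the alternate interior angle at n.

Alternate interior angles formed by parallel lines and a transversal are equal.
The given angle is 124 degrees.
The alternate interior angle = 124 degrees.

124 degrees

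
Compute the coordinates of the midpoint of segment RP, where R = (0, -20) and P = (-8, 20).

M = ((x₁ + x₂)/2, (y₁ + y₂)/2)
= ((0 + -8)/2, (-20 + 20)/2)
= (-8/2, 0/2) = (-4, 0)

(-4, 0)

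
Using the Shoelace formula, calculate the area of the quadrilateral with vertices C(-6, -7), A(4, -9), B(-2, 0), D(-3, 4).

The Shoelace formula works by pairing each vertex with the next (cycling back to the first).
For each pair, compute x_i*y_(i+1) - x_(i+1)*y_i:
  (-6*-9 - 4*-7) = 82
  (4*0 - -2*-9) = -18
  (-2*4 - -3*0) = -8
  (-3*-7 - -6*4) = 45
Taking half the absolute value of the total: Area = (1/2)(101) = 101/2.

101/2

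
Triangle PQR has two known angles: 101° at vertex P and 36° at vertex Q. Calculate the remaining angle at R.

angle R = 180 - 101 - 36 = 43 degrees.

43 degrees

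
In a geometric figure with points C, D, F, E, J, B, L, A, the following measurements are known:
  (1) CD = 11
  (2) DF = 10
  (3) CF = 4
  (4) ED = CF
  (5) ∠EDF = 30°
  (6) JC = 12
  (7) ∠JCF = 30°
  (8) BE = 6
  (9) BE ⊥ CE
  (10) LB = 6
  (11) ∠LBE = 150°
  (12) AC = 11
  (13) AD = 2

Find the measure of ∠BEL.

Step 1: By the law of cosines on triangle EBL: EL² = 6² + 6² − 2·6·6·cos(150°) = 134.35, so EL ≈ 11.59.
Step 2: By the inverse law of cosines on triangle BEL: cos(∠BEL) = (6² + 11.59² − 6²) / (2·6·11.59) = 134.35/139.09 = 0.9659, so ∠BEL = 15°.

Therefore, the measure of angle ∠BEL = 15°.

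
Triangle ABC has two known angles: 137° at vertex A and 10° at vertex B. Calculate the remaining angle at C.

angle C = 180 - 137 - 10 = 33 degrees.

33 degrees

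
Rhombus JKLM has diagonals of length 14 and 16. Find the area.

Area = (14 * 16) / 2 = 224 / 2 = 112

112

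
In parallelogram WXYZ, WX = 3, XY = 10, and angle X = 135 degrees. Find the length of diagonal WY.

Using the law of cosines:
d^2 = 3^2 + 10^2 - 2(3)(10)cos(135 degrees)
d^2 = 9 + 100 - 60*-sqrt(2)/2
d^2 = 30*sqrt(2) + 109
d = sqrt(30*sqrt(2) + 109)

sqrt(30*sqrt(2) + 109)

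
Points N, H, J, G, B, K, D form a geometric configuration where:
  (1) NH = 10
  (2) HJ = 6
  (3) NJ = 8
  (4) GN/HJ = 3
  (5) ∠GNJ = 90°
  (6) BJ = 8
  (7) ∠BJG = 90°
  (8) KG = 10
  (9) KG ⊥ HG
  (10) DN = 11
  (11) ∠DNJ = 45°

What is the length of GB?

From the given relations: GN = 3·HJ = 3·6 = 18.
Step 1: By the law of cosines on triangle JNG: JG² = 8² + 18² − 2·8·18·cos(90°) = 388, so JG = 2·√97.
Step 2: By the law of cosines on triangle GJB: GB² = (2·√97)² + 8² − 2·2·√97·8·cos(90°) = 452, so GB = 2·√113.

Therefore, the length of GB = 2·√113.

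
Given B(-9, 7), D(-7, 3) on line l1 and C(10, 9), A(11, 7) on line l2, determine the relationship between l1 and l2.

Slope of line 1: m1 = (3 - 7)/(-7 - -9) = -4/2 = -2
Slope of line 2: m2 = (7 - 9)/(11 - 10) = -2/1 = -2
Two lines are parallel if and only if they have equal slopes (or both are vertical).
Here m1 = m2 = -2, confirming the lines are parallel.

Parallel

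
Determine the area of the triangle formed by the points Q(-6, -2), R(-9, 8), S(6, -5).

The Shoelace formula computes the area from vertex coordinates by summing cross products.
For vertices (-6,-2), (-9,8), (6,-5):
Signed sum = -6*8 - -9*-2 + -9*-5 - 6*8 + 6*-2 - -6*-5
= -66 + -3 + -42 = -111
Area = (1/2)|-111| = 111/2.

111/2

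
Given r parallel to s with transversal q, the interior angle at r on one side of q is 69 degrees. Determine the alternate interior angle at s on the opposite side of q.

Alternate interior angles formed by parallel lines and a transversal are equal.
The given angle is 69 degrees.
The alternate interior angle = 69 degrees.

69 degrees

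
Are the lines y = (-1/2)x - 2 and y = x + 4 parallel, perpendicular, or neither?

Slope of line 1: m1 = -1/2
Slope of line 2: m2 = 1
m1 != m2 (-1/2 != 1), so not parallel.
m1 * m2 = (-1/2) * (1) = -1/2 != -1, so not perpendicular.
The lines are neither parallel nor perpendicular.

Neither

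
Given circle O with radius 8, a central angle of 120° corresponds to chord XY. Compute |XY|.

Drop a perpendicular from the center to the chord, bisecting both the chord and the central angle.
Each half-chord = r sin(θ/2) = 8 sin(60°).
The full chord = 2 × 8 × sin(60°) = 8*sqrt(3).

8*sqrt(3)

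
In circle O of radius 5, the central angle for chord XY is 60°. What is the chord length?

Chord = 2(5) sin(30°) = 5

5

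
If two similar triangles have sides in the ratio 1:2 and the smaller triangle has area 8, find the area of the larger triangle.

For similar figures, the area ratio equals the square of the side ratio.
Side ratio (the smaller triangle to the larger triangle) = 1:2, so area ratio = 1^2:2^2 = 1:4.
If the area of the smaller triangle is 8, then the area of the larger triangle = 8 * (4/1) = 32.

32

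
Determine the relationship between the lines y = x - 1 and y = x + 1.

Slope of line 1: m1 = 1
Slope of line 2: m2 = 1
m1 = m2, so the lines are parallel.

Parallel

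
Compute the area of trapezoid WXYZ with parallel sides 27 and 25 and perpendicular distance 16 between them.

A trapezoid's area equals the midsegment times the height.
The midsegment is (27 + 25) / 2 = 26.
Area = 26 * 16 = 416.

416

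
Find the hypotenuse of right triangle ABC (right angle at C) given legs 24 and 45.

By the Pythagorean theorem: AB^2 = AC^2 + BC^2
AB^2 = 24^2 + 45^2 = 576 + 2025 = 2601
AB = sqrt(2601) = 51

51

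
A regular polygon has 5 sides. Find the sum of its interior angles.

The sum of interior angles of an n-sided polygon is (n - 2) * 180.
For n = 5: (5 - 2) * 180 = 3 * 180 = 540 degrees.

540 degrees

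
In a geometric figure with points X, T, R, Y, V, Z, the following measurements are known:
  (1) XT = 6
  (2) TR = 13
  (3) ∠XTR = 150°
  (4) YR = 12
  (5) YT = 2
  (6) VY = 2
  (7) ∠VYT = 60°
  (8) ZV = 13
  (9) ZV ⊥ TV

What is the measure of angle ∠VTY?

Step 1: By the law of cosines on triangle TYV: TV² = 2² + 2² − 2·2·2·cos(60°) = 4, so TV = 2.
Step 2: By the inverse law of cosines on triangle VTY: cos(∠VTY) = (2² + 2² − 2²) / (2·2·2) = 4/8 = 0.5, so ∠VTY = 60°.

Therefore, the measure of angle ∠VTY = 60°.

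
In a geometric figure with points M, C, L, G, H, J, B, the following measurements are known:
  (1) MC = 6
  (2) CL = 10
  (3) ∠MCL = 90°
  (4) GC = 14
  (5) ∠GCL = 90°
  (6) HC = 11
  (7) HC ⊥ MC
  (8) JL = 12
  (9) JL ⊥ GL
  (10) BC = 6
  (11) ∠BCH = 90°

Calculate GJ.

Step 1: By the law of cosines on triangle LCG: LG² = 10² + 14² − 2·10·14·cos(90°) = 296, so LG = 2·√74.
Step 2: By the law of cosines on triangle GLJ: GJ² = (2·√74)² + 12² − 2·2·√74·12·cos(90°) = 440, so GJ = 2·√110.

Therefore, the length of GJ = 2·√110.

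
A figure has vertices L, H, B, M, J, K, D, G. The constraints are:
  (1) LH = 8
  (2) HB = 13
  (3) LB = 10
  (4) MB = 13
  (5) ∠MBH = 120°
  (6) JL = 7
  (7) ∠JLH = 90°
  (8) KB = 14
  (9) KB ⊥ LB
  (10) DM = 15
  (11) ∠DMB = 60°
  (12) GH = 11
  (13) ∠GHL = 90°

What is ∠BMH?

Step 1: By the law of cosines on triangle MBH: MH² = 13² + 13² − 2·13·13·cos(120°) = 507, so MH = 13·√3.
Step 2: By the inverse law of cosines on triangle BMH: cos(∠BMH) = (13² + (13·√3)² − 13²) / (2·13·13·√3) = 507/585.43 = 0.866, so ∠BMH = 30°.

Therefore, the measure of angle ∠BMH = 30°.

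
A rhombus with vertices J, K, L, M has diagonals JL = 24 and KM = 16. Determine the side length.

The diagonals of a rhombus bisect each other at right angles.
Half-diagonals: 24/2 = 12 and 16/2 = 8
side = sqrt(12^2 + 8^2)
side = sqrt(144 + 64)
side = sqrt(208) = 4*sqrt(13)

4*sqrt(13)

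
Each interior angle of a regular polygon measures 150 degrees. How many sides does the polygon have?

Exterior angle = 180 - 150 = 30. n = 360 / 30 = 12.

12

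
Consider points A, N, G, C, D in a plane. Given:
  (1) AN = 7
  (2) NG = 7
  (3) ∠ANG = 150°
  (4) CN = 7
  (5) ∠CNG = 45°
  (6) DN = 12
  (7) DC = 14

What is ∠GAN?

Step 1: By the law of cosines on triangle ANG: AG² = 7² + 7² − 2·7·7·cos(150°) = 182.87, so AG ≈ 13.52.
Step 2: By the inverse law of cosines on triangle GAN: cos(∠GAN) = (13.52² + 7² − 7²) / (2·13.52·7) = 182.87/189.32 = 0.9659, so ∠GAN = 15°.

Therefore, the measure of angle ∠GAN = 15°.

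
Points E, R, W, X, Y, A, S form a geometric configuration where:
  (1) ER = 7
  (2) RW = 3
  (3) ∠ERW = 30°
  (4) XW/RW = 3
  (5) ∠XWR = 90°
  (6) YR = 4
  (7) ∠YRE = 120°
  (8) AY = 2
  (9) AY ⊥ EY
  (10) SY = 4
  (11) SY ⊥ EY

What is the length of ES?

Step 1: By the law of cosines on triangle ERY: EY² = 7² + 4² − 2·7·4·cos(120°) = 93, so EY = √93.
Step 2: By the law of cosines on triangle EYS: ES² = √93² + 4² − 2·√93·4·cos(90°) = 109, so ES = √109.

Therefore, the length of ES = √109.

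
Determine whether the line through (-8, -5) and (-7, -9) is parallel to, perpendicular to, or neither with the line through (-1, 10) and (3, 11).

Slope of line 1: m1 = (-9 - -5)/(-7 - -8) = -4/1 = -4
Slope of line 2: m2 = (11 - 10)/(3 - -1) = 1/4 = 1/4
Two lines are perpendicular when the product of their slopes is -1 (negative reciprocals).
m1 * m2 = (-4) * (1/4) = -1, confirming perpendicularity.

Perpendicular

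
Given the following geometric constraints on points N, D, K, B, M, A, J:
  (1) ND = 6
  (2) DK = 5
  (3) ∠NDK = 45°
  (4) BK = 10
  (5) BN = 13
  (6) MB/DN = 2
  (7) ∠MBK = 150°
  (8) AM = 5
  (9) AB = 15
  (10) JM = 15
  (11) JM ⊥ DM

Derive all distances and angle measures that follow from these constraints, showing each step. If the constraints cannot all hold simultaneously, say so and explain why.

The constraints are consistent.

From the given relations:
  MB = 2·DN = 2·6 = 12

Step 1: From ND = 6, DK = 5, and ∠NDK = 45°, by the law of cosines:
  NK² = ND² + DK² - 2·ND·DK·cos(45°) = 36 + 25 - 42.43 = 18.57
  NK ≈ 4.31

Step 2: From KB = 10, BM = 12, and ∠KBM = 150°, by the law of cosines:
  KM² = KB² + BM² - 2·KB·BM·cos(150°) = 100 + 144 + 207.8 = 451.8
  KM ≈ 21.26

Step 3: From BA = 15, BM = 12, AM = 5, by the inverse law of cosines:
  cos(∠ABM) = (BA² + BM² - AM²) / (2·BA·BM)
  ∠ABM = 17.15°

Step 4: From MA = 5, MB = 12, AB = 15, by the inverse law of cosines:
  cos(∠AMB) = (MA² + MB² - AB²) / (2·MA·MB)
  ∠AMB = 117.82°

Step 5: From AB = 15, AM = 5, BM = 12, by the inverse law of cosines:
  cos(∠BAM) = (AB² + AM² - BM²) / (2·AB·AM)
  ∠BAM = 45.04°

Step 6: From NB = 13, NK = 4.31, BK = 10, by the inverse law of cosines:
  cos(∠BNK) = (NB² + NK² - BK²) / (2·NB·NK)
  ∠BNK = 38.6°

Step 7: From ND = 6, NK = 4.31, DK = 5, by the inverse law of cosines:
  cos(∠DNK) = (ND² + NK² - DK²) / (2·ND·NK)
  ∠DNK = 55.12°

Step 8: From KB = 10, KM = 21.26, BM = 12, by the inverse law of cosines:
  cos(∠BKM) = (KB² + KM² - BM²) / (2·KB·KM)
  ∠BKM = 16.4°

Step 9: From KB = 10, KN = 4.31, BN = 13, by the inverse law of cosines:
  cos(∠BKN) = (KB² + KN² - BN²) / (2·KB·KN)
  ∠BKN = 125.81°

Step 10: From KD = 5, KN = 4.31, DN = 6, by the inverse law of cosines:
  cos(∠DKN) = (KD² + KN² - DN²) / (2·KD·KN)
  ∠DKN = 79.88°

Step 11: From BK = 10, BN = 13, KN = 4.31, by the inverse law of cosines:
  cos(∠KBN) = (BK² + BN² - KN²) / (2·BK·BN)
  ∠KBN = 15.6°

Step 12: From MB = 12, MK = 21.26, BK = 10, by the inverse law of cosines:
  cos(∠BMK) = (MB² + MK² - BK²) / (2·MB·MK)
  ∠BMK = 13.6°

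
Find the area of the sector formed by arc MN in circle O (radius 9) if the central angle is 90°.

Sector area = πr² × θ/360
= π × 9² × 1/4
= π × 81 × 1/4
= 81*pi/4

81*pi/4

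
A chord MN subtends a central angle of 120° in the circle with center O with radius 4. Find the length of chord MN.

Chord length = 2r sin(θ/2)
= 2 × 4 × sin(120°/2)
= 2 × 4 × sin(60°)
= 4*sqrt(3)

4*sqrt(3)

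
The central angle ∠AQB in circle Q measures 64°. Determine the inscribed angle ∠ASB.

An inscribed angle intercepts an arc from a point on the circle, while the central angle intercepts the same arc from the center.
The inscribed angle is always half the central angle: 64° / 2 = 32°.

32°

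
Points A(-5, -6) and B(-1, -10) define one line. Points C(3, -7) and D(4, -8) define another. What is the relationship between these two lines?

Slope of line 1: m1 = (-10 - -6)/(-1 - -5) = -4/4 = -1
Slope of line 2: m2 = (-8 - -7)/(4 - 3) = -1/1 = -1
Two lines are parallel if and only if they have equal slopes (or both are vertical).
Here m1 = m2 = -1, confirming the lines are parallel.

Parallel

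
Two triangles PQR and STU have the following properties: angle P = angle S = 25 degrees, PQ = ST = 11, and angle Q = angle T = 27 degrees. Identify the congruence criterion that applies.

The given information matches ASA: Two pairs of corresponding angles and the included side are equal (Angle-Side-Angle).

ASA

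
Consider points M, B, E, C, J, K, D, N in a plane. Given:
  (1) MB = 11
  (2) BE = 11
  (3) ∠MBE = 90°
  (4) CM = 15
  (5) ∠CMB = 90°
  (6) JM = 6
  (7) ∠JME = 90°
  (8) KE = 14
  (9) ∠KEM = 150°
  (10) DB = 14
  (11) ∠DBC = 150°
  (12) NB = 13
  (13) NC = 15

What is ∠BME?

Step 1: By the law of cosines on triangle MBE: ME² = 11² + 11² − 2·11·11·cos(90°) = 242, so ME = 11·√2.
Step 2: By the inverse law of cosines on triangle BME: cos(∠BME) = (11² + (11·√2)² − 11²) / (2·11·11·√2) = 242/342.24 = 0.7071, so ∠BME = 45°.

Therefore, the measure of angle ∠BME = 45°.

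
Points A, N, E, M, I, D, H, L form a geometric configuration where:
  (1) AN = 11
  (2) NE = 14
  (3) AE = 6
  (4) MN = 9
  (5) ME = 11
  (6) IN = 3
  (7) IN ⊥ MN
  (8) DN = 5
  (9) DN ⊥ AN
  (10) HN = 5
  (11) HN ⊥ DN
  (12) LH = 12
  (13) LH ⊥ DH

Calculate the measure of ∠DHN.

Step 1: By the law of cosines on triangle HND: HD² = 5² + 5² − 2·5·5·cos(90°) = 50, so HD = 5·√2.
Step 2: By the inverse law of cosines on triangle DHN: cos(∠DHN) = ((5·√2)² + 5² − 5²) / (2·5·√2·5) = 50/70.71 = 0.7071, so ∠DHN = 45°.

Therefore, the measure of angle ∠DHN = 45°.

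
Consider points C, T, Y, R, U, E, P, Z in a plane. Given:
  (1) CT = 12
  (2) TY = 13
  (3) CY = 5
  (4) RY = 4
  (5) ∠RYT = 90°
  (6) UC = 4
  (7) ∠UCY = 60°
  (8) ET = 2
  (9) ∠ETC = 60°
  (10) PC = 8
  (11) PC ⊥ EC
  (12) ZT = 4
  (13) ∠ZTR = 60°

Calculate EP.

Step 1: By the law of cosines on triangle ETC: EC² = 2² + 12² − 2·2·12·cos(60°) = 124, so EC = 2·√31.
Step 2: By the law of cosines on triangle ECP: EP² = (2·√31)² + 8² − 2·2·√31·8·cos(90°) = 188, so EP = 2·√47.

Therefore, the length of EP = 2·√47.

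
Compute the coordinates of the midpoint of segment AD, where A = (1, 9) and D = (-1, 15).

The midpoint is the point halfway along the segment.
Move half the horizontal distance: 1 + (-1 - 1)/2 = 1 + -2/2 = 0
Move half the vertical distance: 9 + (15 - 9)/2 = 9 + 6/2 = 12
Midpoint = (0, 12)

(0, 12)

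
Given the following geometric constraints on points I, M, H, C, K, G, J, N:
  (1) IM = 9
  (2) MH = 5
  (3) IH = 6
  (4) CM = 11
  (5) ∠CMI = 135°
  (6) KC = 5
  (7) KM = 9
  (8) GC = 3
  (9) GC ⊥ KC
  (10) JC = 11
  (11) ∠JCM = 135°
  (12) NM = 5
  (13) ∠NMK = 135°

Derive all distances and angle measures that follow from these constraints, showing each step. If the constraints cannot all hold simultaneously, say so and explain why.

The constraints are consistent.

Step 1: From IM = 9, MC = 11, and ∠IMC = 135°, by the law of cosines:
  IC² = IM² + MC² - 2·IM·MC·cos(135°) = 81 + 121 + 140 = 342
  IC ≈ 18.49

Step 2: From MC = 11, CJ = 11, and ∠MCJ = 135°, by the law of cosines:
  MJ² = MC² + CJ² - 2·MC·CJ·cos(135°) = 121 + 121 + 171.1 = 413.1
  MJ ≈ 20.33

Step 3: From KC = 5, CG = 3, and ∠KCG = 90°, by the law of cosines:
  KG² = KC² + CG² - 2·KC·CG·cos(90°) = 25 + 9 - 0 = 34
  KG = √34

Step 4: From KM = 9, MN = 5, and ∠KMN = 135°, by the law of cosines:
  KN² = KM² + MN² - 2·KM·MN·cos(135°) = 81 + 25 + 63.64 = 169.6
  KN ≈ 13.02

Step 5: From IH = 6, IM = 9, HM = 5, by the inverse law of cosines:
  cos(∠HIM) = (IH² + IM² - HM²) / (2·IH·IM)
  ∠HIM = 31.59°

Step 6: From MC = 11, MK = 9, CK = 5, by the inverse law of cosines:
  cos(∠CMK) = (MC² + MK² - CK²) / (2·MC·MK)
  ∠CMK = 26.63°

Step 7: From MH = 5, MI = 9, HI = 6, by the inverse law of cosines:
  cos(∠HMI) = (MH² + MI² - HI²) / (2·MH·MI)
  ∠HMI = 38.94°

Step 8: From HI = 6, HM = 5, IM = 9, by the inverse law of cosines:
  cos(∠IHM) = (HI² + HM² - IM²) / (2·HI·HM)
  ∠IHM = 109.47°

Step 9: From CK = 5, CM = 11, KM = 9, by the inverse law of cosines:
  cos(∠KCM) = (CK² + CM² - KM²) / (2·CK·CM)
  ∠KCM = 53.78°

Step 10: From KC = 5, KM = 9, CM = 11, by the inverse law of cosines:
  cos(∠CKM) = (KC² + KM² - CM²) / (2·KC·KM)
  ∠CKM = 99.59°

Step 11: From IC = 18.49, IM = 9, CM = 11, by the inverse law of cosines:
  cos(∠CIM) = (IC² + IM² - CM²) / (2·IC·IM)
  ∠CIM = 24.87°

Step 12: From MC = 11, MJ = 20.33, CJ = 11, by the inverse law of cosines:
  cos(∠CMJ) = (MC² + MJ² - CJ²) / (2·MC·MJ)
  ∠CMJ = 22.5°

Step 13: From CI = 18.49, CM = 11, IM = 9, by the inverse law of cosines:
  cos(∠ICM) = (CI² + CM² - IM²) / (2·CI·CM)
  ∠ICM = 20.13°

Step 14: From KC = 5, KG = √34, CG = 3, by the inverse law of cosines:
  cos(∠CKG) = (KC² + KG² - CG²) / (2·KC·KG)
  ∠CKG = 30.96°

Step 15: From KM = 9, KN = 13.02, MN = 5, by the inverse law of cosines:
  cos(∠MKN) = (KM² + KN² - MN²) / (2·KM·KN)
  ∠MKN = 15.75°

Step 16: From GC = 3, GK = √34, CK = 5, by the inverse law of cosines:
  cos(∠CGK) = (GC² + GK² - CK²) / (2·GC·GK)
  ∠CGK = 59.04°

Step 17: From JC = 11, JM = 20.33, CM = 11, by the inverse law of cosines:
  cos(∠CJM) = (JC² + JM² - CM²) / (2·JC·JM)
  ∠CJM = 22.5°

Step 18: From NK = 13.02, NM = 5, KM = 9, by the inverse law of cosines:
  cos(∠KNM) = (NK² + NM² - KM²) / (2·NK·NM)
  ∠KNM = 29.25°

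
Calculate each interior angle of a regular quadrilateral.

Each interior angle of a regular n-gon is (n - 2) * 180 / n.
For n = 4: (4 - 2) * 180 / 4 = 360/4 = 90 degrees.

90 degrees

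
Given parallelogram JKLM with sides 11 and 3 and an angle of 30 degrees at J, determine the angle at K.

Consecutive angles are supplementary: angle K = 180 - 30 = 150 degrees.

150 degrees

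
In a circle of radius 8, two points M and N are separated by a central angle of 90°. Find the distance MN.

Drop a perpendicular from the center to the chord, bisecting both the chord and the central angle.
Each half-chord = r sin(θ/2) = 8 sin(45°).
The full chord = 2 × 8 × sin(45°) = 8*sqrt(2).

8*sqrt(2)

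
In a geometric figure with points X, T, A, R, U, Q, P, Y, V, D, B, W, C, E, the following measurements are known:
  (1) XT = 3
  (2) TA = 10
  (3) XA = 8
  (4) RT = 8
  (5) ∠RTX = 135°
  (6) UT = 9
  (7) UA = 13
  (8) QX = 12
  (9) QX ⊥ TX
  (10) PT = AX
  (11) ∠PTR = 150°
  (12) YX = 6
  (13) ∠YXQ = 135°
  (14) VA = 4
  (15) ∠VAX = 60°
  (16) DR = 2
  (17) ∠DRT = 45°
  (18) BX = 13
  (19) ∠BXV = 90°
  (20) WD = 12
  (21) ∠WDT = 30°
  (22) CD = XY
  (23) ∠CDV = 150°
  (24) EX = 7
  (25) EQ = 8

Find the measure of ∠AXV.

Step 1: By the law of cosines on triangle XAV: XV² = 8² + 4² − 2·8·4·cos(60°) = 48, so XV = 4·√3.
Step 2: By the inverse law of cosines on triangle AXV: cos(∠AXV) = (8² + (4·√3)² − 4²) / (2·8·4·√3) = 96/110.85 = 0.866, so ∠AXV = 30°.

Therefore, the measure of angle ∠AXV = 30°.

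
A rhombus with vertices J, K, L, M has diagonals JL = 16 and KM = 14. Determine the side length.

In a rhombus, the diagonals bisect each other perpendicularly, creating four congruent right triangles.
Each triangle has legs 8 (half of 16) and 7 (half of 14).
The hypotenuse of each right triangle is a side of the rhombus:
side = sqrt(8^2 + 7^2) = sqrt(113)

sqrt(113)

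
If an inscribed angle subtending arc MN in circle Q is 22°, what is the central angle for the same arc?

By the inscribed angle theorem, the central angle is twice the inscribed angle.
Central angle = 2 × 22° = 44°

44°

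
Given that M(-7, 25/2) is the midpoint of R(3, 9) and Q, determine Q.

Using the midpoint formula: M = ((x1 + x2)/2, (y1 + y2)/2)
We know M = (-7, 25/2) and R = (3, 9)
For x: -7 = (3 + x2)/2, so x2 = 2*-7 - 3 = -17
For y: 25/2 = (9 + y2)/2, so y2 = 2*25/2 - 9 = 16
Q = (-17, 16)

(-17, 16)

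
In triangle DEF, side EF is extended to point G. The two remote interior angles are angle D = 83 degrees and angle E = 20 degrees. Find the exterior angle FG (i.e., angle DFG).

Exterior angle = 83 + 20 = 103 degrees (exterior angle theorem).

103 degrees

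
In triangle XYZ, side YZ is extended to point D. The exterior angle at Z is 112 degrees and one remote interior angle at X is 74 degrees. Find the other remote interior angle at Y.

angle Y = 112 - 74 = 38 degrees (exterior angle theorem).

38 degrees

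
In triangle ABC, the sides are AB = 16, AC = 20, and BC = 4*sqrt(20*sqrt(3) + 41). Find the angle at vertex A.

By the inverse law of cosines: cos(A) = (AB² + AC² - BC²) / (2 × AB × AC)
cos(A) = (16² + 20² - (4*sqrt(20*sqrt(3) + 41))²) / (2 × 16 × 20)
cos(A) = (256 + 400 - (320*sqrt(3) + 656)) / 640
cos(A) = -sqrt(3)/2
A = arccos(-sqrt(3)/2) = 150°

150°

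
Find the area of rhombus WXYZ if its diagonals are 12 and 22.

The diagonals of a rhombus divide it into four right triangles.
Each triangle has legs 12/ 2 = 6 and 22/2 = 11, so each has area (1/2)*6*11 = 33.
Four such triangles give total area = (d1 * d2) / 2 = 132.

132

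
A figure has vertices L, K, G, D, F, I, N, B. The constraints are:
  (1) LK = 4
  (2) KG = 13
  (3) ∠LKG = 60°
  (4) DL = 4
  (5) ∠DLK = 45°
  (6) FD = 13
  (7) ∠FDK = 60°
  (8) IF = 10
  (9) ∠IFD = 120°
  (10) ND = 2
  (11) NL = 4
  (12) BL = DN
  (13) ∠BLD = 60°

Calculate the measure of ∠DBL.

From the given relations: BL = DN = 2.
Step 1: By the law of cosines on triangle BLD: BD² = 2² + 4² − 2·2·4·cos(60°) = 12, so BD = 2·√3.
Step 2: By the inverse law of cosines on triangle DBL: cos(∠DBL) = ((2·√3)² + 2² − 4²) / (2·2·√3·2) = 0/13.86 = 0, so ∠DBL = 90°.

Therefore, the measure of angle ∠DBL = 90°.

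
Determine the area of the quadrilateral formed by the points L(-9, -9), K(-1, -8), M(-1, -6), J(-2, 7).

Shoelace: sum of cross terms = 123, Area = (1/2)|123| = 123/2

123/2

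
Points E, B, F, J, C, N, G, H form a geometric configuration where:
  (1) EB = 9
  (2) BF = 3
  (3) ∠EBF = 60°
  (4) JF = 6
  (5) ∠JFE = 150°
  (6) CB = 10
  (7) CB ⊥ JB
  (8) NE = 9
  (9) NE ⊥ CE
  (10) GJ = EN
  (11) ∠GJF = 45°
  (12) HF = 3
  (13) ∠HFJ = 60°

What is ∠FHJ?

Step 1: By the law of cosines on triangle HFJ: HJ² = 3² + 6² − 2·3·6·cos(60°) = 27, so HJ = 3·√3.
Step 2: By the inverse law of cosines on triangle FHJ: cos(∠FHJ) = (3² + (3·√3)² − 6²) / (2·3·3·√3) = 0/31.18 = 0, so ∠FHJ = 90°.

Therefore, the measure of angle ∠FHJ = 90°.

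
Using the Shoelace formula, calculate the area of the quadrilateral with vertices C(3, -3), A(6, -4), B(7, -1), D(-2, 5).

Shoelace: sum of cross terms = 52, Area = (1/2)|52| = 26

26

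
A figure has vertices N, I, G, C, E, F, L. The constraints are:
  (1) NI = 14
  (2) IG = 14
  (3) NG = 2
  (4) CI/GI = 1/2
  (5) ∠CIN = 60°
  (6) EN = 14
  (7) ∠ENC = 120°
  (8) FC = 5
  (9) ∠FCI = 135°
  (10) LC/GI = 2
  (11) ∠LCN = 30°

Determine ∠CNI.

From the given relations: CI = 1/2·GI = 1/2·14 = 7.
Step 1: By the law of cosines on triangle NIC: NC² = 14² + 7² − 2·14·7·cos(60°) = 147, so NC = 7·√3.
Step 2: By the inverse law of cosines on triangle CNI: cos(∠CNI) = ((7·√3)² + 14² − 7²) / (2·7·√3·14) = 294/339.48 = 0.866, so ∠CNI = 30°.

Therefore, the measure of angle ∠CNI = 30°.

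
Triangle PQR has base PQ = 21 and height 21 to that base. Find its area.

Area = (1/2)(21)(21) = 441/2

441/2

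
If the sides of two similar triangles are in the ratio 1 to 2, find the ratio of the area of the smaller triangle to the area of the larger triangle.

Area ratio = (side ratio)^2 = (1/2)^2 = 1:4.

1:4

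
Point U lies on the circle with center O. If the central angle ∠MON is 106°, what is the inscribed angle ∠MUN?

An inscribed angle intercepts an arc from a point on the circle, while the central angle intercepts the same arc from the center.
The inscribed angle is always half the central angle: 106° / 2 = 53°.

53°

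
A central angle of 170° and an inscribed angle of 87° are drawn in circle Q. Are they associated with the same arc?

By the inscribed angle theorem, the inscribed angle for a central angle of 170° should be 170° / 2 = 85°.
The given inscribed angle is 87°, which does not equal 85°.
Therefore, no, they do not correspond to the same arc.

No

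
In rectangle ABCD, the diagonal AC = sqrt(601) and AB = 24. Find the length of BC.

b = sqrt(d^2 - a^2) = sqrt(601 - 576) = sqrt(25) = 5

5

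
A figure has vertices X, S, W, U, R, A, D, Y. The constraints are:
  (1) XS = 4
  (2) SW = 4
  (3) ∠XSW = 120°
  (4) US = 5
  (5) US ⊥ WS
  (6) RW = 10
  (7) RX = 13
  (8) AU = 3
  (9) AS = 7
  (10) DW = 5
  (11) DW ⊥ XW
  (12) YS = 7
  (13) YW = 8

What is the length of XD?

Step 1: By the law of cosines on triangle XSW: XW² = 4² + 4² − 2·4·4·cos(120°) = 48, so XW = 4·√3.
Step 2: By the law of cosines on triangle XWD: XD² = (4·√3)² + 5² − 2·4·√3·5·cos(90°) = 73, so XD = √73.

Therefore, the length of XD = √73.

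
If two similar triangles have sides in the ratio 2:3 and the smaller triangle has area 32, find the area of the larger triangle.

Area ratio = (2/3)^2 = 4/9. Area of the larger triangle = 32 * 9/4 = 72.

72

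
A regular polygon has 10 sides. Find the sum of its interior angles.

The sum of interior angles of an n-sided polygon is (n - 2) * 180.
For n = 10: (10 - 2) * 180 = 8 * 180 = 1440 degrees.

1440 degrees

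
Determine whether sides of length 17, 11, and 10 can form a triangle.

Sort the sides: 10, 11, 17.
It suffices to check that the sum of the two smallest exceeds the largest:
10 + 11 = 21 > 17. ✓
Yes, a valid triangle can be formed.

Yes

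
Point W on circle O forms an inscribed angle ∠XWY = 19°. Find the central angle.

The inscribed angle theorem states that a central angle is always twice any inscribed angle that subtends the same arc.
Since the inscribed angle is 19°, the central angle = 2 × 19° = 38°.

38°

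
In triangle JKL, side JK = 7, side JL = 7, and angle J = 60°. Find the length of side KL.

When two sides and the included angle are known, the law of cosines gives the third side.
c^2 = a^2 + b^2 - 2ab cos(C) generalizes the Pythagorean theorem to non-right triangles.
Here: KL^2 = 49 + 49 - 98*(1/2) = 49
KL = 7

7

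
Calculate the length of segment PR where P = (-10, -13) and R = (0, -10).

The horizontal distance is |0 - -10| = 10 and the vertical distance is |-10 - -13| = 3.
By the Pythagorean theorem, d = sqrt(10^2 + 3^2) = sqrt(109).

sqrt(109)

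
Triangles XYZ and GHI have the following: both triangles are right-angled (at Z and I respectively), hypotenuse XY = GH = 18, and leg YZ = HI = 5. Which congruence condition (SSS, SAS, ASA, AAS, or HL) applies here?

The given information matches HL: The hypotenuse and one leg of two right triangles are equal (Hypotenuse-Leg).

HL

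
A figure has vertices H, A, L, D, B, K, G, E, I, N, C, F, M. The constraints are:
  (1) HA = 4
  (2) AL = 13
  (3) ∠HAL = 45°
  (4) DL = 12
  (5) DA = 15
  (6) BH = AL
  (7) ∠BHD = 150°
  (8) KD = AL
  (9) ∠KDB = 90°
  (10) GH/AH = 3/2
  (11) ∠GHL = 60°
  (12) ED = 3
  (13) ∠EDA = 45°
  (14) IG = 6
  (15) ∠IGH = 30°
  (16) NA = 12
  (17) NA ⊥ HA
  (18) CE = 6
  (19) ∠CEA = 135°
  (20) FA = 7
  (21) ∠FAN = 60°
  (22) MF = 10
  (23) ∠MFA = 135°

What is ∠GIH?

From the given relations: GH = 3/2·AH = 3/2·4 = 6.
Step 1: By the law of cosines on triangle IGH: IH² = 6² + 6² − 2·6·6·cos(30°) = 9.65, so IH ≈ 3.11.
Step 2: By the inverse law of cosines on triangle GIH: cos(∠GIH) = (6² + 3.11² − 6²) / (2·6·3.11) = 9.65/37.27 = 0.2588, so ∠GIH = 75°.

Therefore, the measure of angle ∠GIH = 75°.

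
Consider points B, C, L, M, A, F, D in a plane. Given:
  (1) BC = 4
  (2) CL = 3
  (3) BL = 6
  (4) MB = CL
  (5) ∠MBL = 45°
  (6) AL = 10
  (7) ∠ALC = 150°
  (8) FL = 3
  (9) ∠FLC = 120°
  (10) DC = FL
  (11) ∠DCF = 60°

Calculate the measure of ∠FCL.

Step 1: By the law of cosines on triangle CLF: CF² = 3² + 3² − 2·3·3·cos(120°) = 27, so CF = 3·√3.
Step 2: By the inverse law of cosines on triangle FCL: cos(∠FCL) = ((3·√3)² + 3² − 3²) / (2·3·√3·3) = 27/31.18 = 0.866, so ∠FCL = 30°.

Therefore, the measure of angle ∠FCL = 30°.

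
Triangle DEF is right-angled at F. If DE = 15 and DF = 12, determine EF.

Rearranging the Pythagorean theorem to solve for the unknown leg:
leg^2 = hypotenuse^2 - known_leg^2 = 225 - 144 = 81
leg = sqrt(81) = 9.

9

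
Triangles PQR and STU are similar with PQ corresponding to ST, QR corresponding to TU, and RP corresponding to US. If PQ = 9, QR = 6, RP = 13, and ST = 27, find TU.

Since the triangles are similar, the ratio of corresponding sides is constant.
Scale factor k = ST / PQ = 27 / 9 = 3
TU = k * QR = 3 * 6 = 18

18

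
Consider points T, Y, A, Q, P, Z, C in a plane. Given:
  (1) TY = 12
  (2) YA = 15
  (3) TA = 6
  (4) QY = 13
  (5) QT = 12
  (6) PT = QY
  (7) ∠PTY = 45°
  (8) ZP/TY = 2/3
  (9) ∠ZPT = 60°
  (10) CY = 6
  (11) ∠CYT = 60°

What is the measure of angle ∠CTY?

Step 1: By the law of cosines on triangle TYC: TC² = 12² + 6² − 2·12·6·cos(60°) = 108, so TC = 6·√3.
Step 2: By the inverse law of cosines on triangle CTY: cos(∠CTY) = ((6·√3)² + 12² − 6²) / (2·6·√3·12) = 216/249.42 = 0.866, so ∠CTY = 30°.

Therefore, the measure of angle ∠CTY = 30°.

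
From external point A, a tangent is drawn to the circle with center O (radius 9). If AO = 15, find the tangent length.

Let T be the point of tangency. Then OT ⊥ AT (radius ⊥ tangent).
In right triangle OTA: OA² = OT² + AT²
15² = 9² + AT²
AT² = 144, AT = 12

12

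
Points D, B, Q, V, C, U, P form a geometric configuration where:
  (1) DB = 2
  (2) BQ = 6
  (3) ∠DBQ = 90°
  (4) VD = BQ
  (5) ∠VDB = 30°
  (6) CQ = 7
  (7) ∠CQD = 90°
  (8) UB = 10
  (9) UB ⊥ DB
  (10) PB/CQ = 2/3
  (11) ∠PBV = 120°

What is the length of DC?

Step 1: By the law of cosines on triangle DBQ: DQ² = 2² + 6² − 2·2·6·cos(90°) = 40, so DQ = 2·√10.
Step 2: By the law of cosines on triangle DQC: DC² = (2·√10)² + 7² − 2·2·√10·7·cos(90°) = 89, so DC = √89.

Therefore, the length of DC = √89.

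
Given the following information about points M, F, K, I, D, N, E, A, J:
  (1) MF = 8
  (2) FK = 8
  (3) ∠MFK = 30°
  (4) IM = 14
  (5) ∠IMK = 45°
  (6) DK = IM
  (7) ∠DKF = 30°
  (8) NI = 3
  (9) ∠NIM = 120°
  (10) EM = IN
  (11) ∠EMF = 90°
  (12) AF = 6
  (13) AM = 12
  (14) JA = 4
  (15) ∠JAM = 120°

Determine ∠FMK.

Step 1: By the law of cosines on triangle MFK: MK² = 8² + 8² − 2·8·8·cos(30°) = 17.15, so MK ≈ 4.14.
Step 2: By the inverse law of cosines on triangle FMK: cos(∠FMK) = (8² + 4.14² − 8²) / (2·8·4.14) = 17.15/66.26 = 0.2588, so ∠FMK = 75°.

Therefore, the measure of angle ∠FMK = 75°.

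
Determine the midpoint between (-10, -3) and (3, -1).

The midpoint is the average of the coordinates:
x: (-10 + 3)/2 = -7/2
y: (-3 + -1)/2 = -2
Midpoint = (-7/2, -2)

(-7/2, -2)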